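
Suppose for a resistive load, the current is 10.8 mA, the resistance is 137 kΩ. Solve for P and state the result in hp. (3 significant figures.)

P is given directly by: P = I²R.
I = 10.8 mA = 0.01080 A; R = 137 kΩ = 1.370×10^5 Ω.
P = 15.98 W
15.98 W × (1 hp / 745.7 W) = 0.02143 hp

0.0214 hp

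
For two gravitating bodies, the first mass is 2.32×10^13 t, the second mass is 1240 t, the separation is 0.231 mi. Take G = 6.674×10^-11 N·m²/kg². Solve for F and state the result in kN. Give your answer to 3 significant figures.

13900 kN

F is given directly by: F = Gm₁m₂/r².
m₁ = 2.32×10^13 t = 2.320×10^16 kg; m₂ = 1240 t = 1.240×10^6 kg; r = 0.231 mi = 371.8 m; G = 6.674×10^-11 N·m²/kg².
F = 1.389×10^7 N  (the unit combination reduces to kg·m/s² = N)
1.389×10^7 N × (1 kN / 1000 N) = 13892 kN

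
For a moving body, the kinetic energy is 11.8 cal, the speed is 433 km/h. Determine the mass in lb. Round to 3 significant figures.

0.0150 lb

Rearranging KE = ½mv² for m: m = 2·KE/v².
KE = 11.8 cal = 49.37 J; v = 433 km/h = 120.3 m/s.
m = 0.006825 kg
0.006825 kg × (1 lb / 0.4536 kg) = 0.01505 lb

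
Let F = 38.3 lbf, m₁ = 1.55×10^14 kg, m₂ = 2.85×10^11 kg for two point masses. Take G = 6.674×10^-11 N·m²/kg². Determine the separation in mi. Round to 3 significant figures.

Solving F = G·m₁·m₂/r² for r: r = √(G·m₁m₂/F).
F = 38.3 lbf = 170.4 N; m₁ = 1.55×10^14 kg; m₂ = 2.85×10^11 kg; G = 6.674×10^-11 N·m²/kg².
r = 4.160×10^6 m
4.160×10^6 m × (1 mi / 1609 m) = 2585 mi

2580 mi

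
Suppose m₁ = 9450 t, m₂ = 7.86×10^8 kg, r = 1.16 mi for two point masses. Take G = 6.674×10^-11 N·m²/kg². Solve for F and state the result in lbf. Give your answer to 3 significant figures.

F is given directly by: F = Gm₁m₂/r².
m₁ = 9450 t = 9.450×10^6 kg; m₂ = 7.86×10^8 kg; r = 1.16 mi = 1867 m; G = 6.674×10^-11 N·m²/kg².
F = 0.1422 N
0.1422 N × (1 lbf / 4.448 N) = 0.03198 lbf

0.0320 lbf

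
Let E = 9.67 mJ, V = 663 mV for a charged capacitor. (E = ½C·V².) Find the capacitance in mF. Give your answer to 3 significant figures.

Solving E = ½C·V² for C: C = 2E/V².
E = 9.67 mJ = 0.009670 J; V = 663 mV = 0.6630 V.
C = 0.04400 F
0.04400 F × (1 mF / 0.001000 F) = 44.00 mF

44.0 mF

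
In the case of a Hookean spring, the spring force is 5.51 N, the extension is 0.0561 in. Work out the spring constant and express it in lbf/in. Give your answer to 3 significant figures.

Solving F = k·x for k: k = F/x.
F = 5.51 N; x = 0.0561 in = 0.001425 m.
k = 3867 N/m
3867 N/m × (1 lbf/in / 175.1 N/m) = 22.08 lbf/in

22.1 lbf/in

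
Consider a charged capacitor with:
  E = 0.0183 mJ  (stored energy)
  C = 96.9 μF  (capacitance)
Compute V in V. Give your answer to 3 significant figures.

0.615 V

Rearranging: V = √(2E/C).
E = 0.0183 mJ = 1.830×10^-5 J; C = 96.9 μF = 9.690×10^-5 F.
V = 0.6146 V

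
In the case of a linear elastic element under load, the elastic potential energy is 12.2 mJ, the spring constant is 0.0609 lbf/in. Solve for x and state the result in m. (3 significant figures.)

0.0478 m

Rearranging: x = √(2U/k).
U = 12.2 mJ = 0.01220 J; k = 0.0609 lbf/in = 10.67 N/m.
x = 0.04783 m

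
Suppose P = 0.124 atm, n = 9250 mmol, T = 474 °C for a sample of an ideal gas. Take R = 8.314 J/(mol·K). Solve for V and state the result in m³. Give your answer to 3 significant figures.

From the ideal-gas law: V = nRT/P.
P = 0.124 atm = 12564 Pa; n = 9250 mmol = 9.250 mol; T = 474 °C = 747.1 K; R = 8.314 J/(mol·K).
V = 4.573 m³

4.57 m³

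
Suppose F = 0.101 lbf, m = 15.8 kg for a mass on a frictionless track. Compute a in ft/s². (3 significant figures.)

Solving F = m·a for a: a = F/m.
F = 0.101 lbf = 0.4493 N; m = 15.8 kg.
a = 0.02843 m/s²
0.02843 m/s² × (1 ft/s² / 0.3048 m/s²) = 0.09329 ft/s²

0.0933 ft/s²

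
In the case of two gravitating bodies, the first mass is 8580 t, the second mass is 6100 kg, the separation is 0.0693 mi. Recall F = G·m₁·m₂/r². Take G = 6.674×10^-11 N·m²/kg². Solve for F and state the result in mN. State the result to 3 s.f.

0.281 mN

Directly: F = Gm₁m₂/r².
m₁ = 8580 t = 8.580×10^6 kg; m₂ = 6100 kg; r = 0.0693 mi = 111.5 m; G = 6.674×10^-11 N·m²/kg².
F = 2.808×10^-4 N  (the unit combination reduces to kg·m/s² = N)
2.808×10^-4 N × (1 mN / 0.001000 N) = 0.2808 mN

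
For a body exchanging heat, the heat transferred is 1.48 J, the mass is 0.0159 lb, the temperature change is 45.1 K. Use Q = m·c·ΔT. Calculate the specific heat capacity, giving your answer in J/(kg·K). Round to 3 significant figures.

Rearranging: c = Q/(m·ΔT).
Q = 1.48 J; m = 0.0159 lb = 0.007212 kg; ΔT = 45.1 K.
c = 4.550 J/(kg·K)

4.55 J/(kg·K)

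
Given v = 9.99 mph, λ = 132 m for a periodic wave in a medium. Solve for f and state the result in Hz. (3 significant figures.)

Solving v = f·λ for f: f = v/λ.
v = 9.99 mph = 4.466 m/s; λ = 132 m.
f = 0.03383 Hz

0.0338 Hz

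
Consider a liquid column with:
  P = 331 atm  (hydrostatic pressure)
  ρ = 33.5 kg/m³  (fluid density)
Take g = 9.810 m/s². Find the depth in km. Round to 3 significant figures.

102 km

Rearranging: h = P/(ρ·g).
P = 331 atm = 3.354×10^7 Pa; ρ = 33.5 kg/m³; g = 9.810 m/s².
h = 1.021×10^5 m
1.021×10^5 m × (1 km / 1000 m) = 102.1 km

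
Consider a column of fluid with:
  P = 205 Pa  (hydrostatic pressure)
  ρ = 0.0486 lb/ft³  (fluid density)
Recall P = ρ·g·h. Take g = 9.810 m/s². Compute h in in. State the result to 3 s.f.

1060 in

Rearranging P = ρ·g·h for h: h = P/(ρ·g).
P = 205 Pa; ρ = 0.0486 lb/ft³ = 0.7785 kg/m³; g = 9.810 m/s².
h = 26.84 m
26.84 m × (1 in / 0.02540 m) = 1057 in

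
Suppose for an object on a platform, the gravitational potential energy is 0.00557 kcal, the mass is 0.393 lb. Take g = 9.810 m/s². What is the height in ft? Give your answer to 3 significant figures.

43.7 ft

Rearranging: h = PE/(m·g).
PE = 0.00557 kcal = 23.30 J; m = 0.393 lb = 0.1783 kg; g = 9.810 m/s².
h = 13.33 m
13.33 m × (1 ft / 0.3048 m) = 43.72 ft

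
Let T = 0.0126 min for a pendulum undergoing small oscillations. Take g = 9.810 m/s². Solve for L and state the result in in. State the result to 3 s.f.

5.59 in

Rearranging T = 2π√(L/g) for L: L = g·(T/2π)².
T = 0.0126 min = 0.7560 s; g = 9.810 m/s².
L = 0.1420 m
0.1420 m × (1 in / 0.02540 m) = 5.591 in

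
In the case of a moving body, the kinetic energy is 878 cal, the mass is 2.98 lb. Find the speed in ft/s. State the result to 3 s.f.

242 ft/s

Rearranging KE = ½mv² for v: v = √(2·KE/m).
KE = 878 cal = 3674 J; m = 2.98 lb = 1.352 kg.
v = 73.73 m/s
73.73 m/s × (1 ft/s / 0.3048 m/s) = 241.9 ft/s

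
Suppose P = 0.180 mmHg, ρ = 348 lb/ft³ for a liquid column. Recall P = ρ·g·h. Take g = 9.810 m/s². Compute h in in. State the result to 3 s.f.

Solving P = ρ·g·h for h: h = P/(ρ·g).
P = 0.180 mmHg = 24.00 Pa; ρ = 348 lb/ft³ = 5574 kg/m³; g = 9.810 m/s².
h = 4.388×10^-4 m
4.388×10^-4 m × (1 in / 0.02540 m) = 0.01728 in

0.0173 in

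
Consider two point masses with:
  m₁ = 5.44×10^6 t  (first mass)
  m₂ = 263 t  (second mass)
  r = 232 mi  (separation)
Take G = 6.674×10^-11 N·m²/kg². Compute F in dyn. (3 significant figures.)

From Newton's law of gravitation: F = Gm₁m₂/r².
m₁ = 5.44×10^6 t = 5.440×10^9 kg; m₂ = 263 t = 2.630×10^5 kg; r = 232 mi = 3.734×10^5 m; G = 6.674×10^-11 N·m²/kg².
F = 6.850×10^-7 N
6.850×10^-7 N × (1 dyn / 1.000×10^-5 N) = 0.06850 dyn

0.0685 dyn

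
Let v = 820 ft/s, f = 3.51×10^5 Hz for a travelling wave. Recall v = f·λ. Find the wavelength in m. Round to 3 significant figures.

Solving v = f·λ for λ: λ = v/f.
v = 820 ft/s = 249.9 m/s; f = 3.51×10^5 Hz.
λ = 7.121×10^-4 m

7.12×10^-4 m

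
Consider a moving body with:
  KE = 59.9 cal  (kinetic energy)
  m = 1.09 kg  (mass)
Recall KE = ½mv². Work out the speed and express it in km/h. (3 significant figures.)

Rearranging: v = √(2·KE/m).
KE = 59.9 cal = 250.6 J; m = 1.09 kg.
v = 21.44 m/s
21.44 m/s × (1 km/h / 0.2778 m/s) = 77.20 km/h

77.2 km/h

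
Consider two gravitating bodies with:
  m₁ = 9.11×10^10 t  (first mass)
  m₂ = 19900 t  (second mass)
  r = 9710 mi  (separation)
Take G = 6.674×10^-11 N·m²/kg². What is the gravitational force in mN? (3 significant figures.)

0.495 mN

Directly: F = Gm₁m₂/r².
m₁ = 9.11×10^10 t = 9.110×10^13 kg; m₂ = 19900 t = 1.990×10^7 kg; r = 9710 mi = 1.563×10^7 m; G = 6.674×10^-11 N·m²/kg².
F = 4.955×10^-4 N
4.955×10^-4 N × (1 mN / 0.001000 N) = 0.4955 mN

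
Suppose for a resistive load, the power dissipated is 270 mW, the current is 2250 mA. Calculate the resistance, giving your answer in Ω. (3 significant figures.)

Rearranging: R = P/I².
P = 270 mW = 0.2700 W; I = 2250 mA = 2.250 A.
R = 0.05333 Ω

0.0533 Ω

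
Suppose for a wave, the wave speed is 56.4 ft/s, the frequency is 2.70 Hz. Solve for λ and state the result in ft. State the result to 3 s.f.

Rearranging v = f·λ for λ: λ = v/f.
v = 56.4 ft/s = 17.19 m/s; f = 2.70 Hz.
λ = 6.367 m
6.367 m × (1 ft / 0.3048 m) = 20.89 ft

20.9 ft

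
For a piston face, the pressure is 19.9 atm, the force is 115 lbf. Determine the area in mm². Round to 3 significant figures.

Rearranging: A = F/P.
P = 19.9 atm = 2.016×10^6 Pa; F = 115 lbf = 511.5 N.
A = 2.537×10^-4 m²
2.537×10^-4 m² × (1 mm² / 1.000×10^-6 m²) = 253.7 mm²

254 mm²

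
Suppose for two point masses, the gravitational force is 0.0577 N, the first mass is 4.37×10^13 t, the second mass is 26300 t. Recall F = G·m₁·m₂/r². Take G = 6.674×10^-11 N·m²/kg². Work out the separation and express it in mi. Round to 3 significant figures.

22700 mi

Solving F = G·m₁·m₂/r² for r: r = √(G·m₁m₂/F).
F = 0.0577 N; m₁ = 4.37×10^13 t = 4.370×10^16 kg; m₂ = 26300 t = 2.630×10^7 kg; G = 6.674×10^-11 N·m²/kg².
r = 3.646×10^7 m
3.646×10^7 m × (1 mi / 1609 m) = 22656 mi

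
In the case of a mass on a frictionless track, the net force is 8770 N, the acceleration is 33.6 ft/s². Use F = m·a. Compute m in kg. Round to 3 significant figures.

856 kg

Rearranging: m = F/a.
F = 8770 N; a = 33.6 ft/s² = 10.24 m/s².
m = 856.3 kg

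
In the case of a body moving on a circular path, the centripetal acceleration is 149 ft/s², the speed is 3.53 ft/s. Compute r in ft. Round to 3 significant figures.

0.0836 ft

Rearranging: r = v²/a.
a = 149 ft/s² = 45.42 m/s²; v = 3.53 ft/s = 1.076 m/s.
r = 0.02549 m
0.02549 m × (1 ft / 0.3048 m) = 0.08363 ft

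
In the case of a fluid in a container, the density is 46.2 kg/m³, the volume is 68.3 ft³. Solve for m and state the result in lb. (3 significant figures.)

197 lb

Rearranging: m = ρV.
ρ = 46.2 kg/m³; V = 68.3 ft³ = 1.934 m³.
m = 89.35 kg
89.35 kg × (1 lb / 0.4536 kg) = 197.0 lb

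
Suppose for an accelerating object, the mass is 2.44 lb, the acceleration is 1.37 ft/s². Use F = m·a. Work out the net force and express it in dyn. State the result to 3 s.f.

F is given directly by: F = m·a.
m = 2.44 lb = 1.107 kg; a = 1.37 ft/s² = 0.4176 m/s².
F = 0.4622 N
0.4622 N × (1 dyn / 1.000×10^-5 N) = 46216 dyn

46200 dyn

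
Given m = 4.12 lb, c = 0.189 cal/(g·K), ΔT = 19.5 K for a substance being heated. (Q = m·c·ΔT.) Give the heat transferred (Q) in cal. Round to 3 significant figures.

Q is given directly by: Q = mcΔT.
m = 4.12 lb = 1.869 kg; c = 0.189 cal/(g·K) = 790.8 J/(kg·K); ΔT = 19.5 K.
Q = 28817 J
28817 J × (1 cal / 4.184 J) = 6887 cal

6890 cal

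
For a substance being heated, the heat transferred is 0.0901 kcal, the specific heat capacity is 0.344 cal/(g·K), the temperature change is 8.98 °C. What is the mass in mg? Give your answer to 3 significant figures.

Rearranging Q = m·c·ΔT for m: m = Q/(c·ΔT).
Q = 0.0901 kcal = 377.0 J; c = 0.344 cal/(g·K) = 1439 J/(kg·K); ΔT = 8.98 °C = 8.980 K.
m = 0.02917 kg
0.02917 kg × (1 mg / 1.000×10^-6 kg) = 29167 mg

29200 mg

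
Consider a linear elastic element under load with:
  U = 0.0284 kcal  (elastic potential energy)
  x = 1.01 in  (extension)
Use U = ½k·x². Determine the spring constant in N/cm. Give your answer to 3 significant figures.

Rearranging: k = 2U/x².
U = 0.0284 kcal = 118.8 J; x = 1.01 in = 0.02565 m.
k = 3.611×10^5 N/m
3.611×10^5 N/m × (1 N/cm / 100.0 N/m) = 3611 N/cm

3610 N/cm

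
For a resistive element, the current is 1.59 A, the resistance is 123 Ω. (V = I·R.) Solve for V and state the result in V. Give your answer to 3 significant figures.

196 V

From Ohm's law: V = IR.
I = 1.59 A; R = 123 Ω.
V = 195.6 V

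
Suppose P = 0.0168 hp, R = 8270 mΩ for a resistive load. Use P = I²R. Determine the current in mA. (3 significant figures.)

Rearranging: I = √(P/R).
P = 0.0168 hp = 12.53 W; R = 8270 mΩ = 8.270 Ω.
I = 1.231 A
1.231 A × (1 mA / 0.001000 A) = 1231 mA

1230 mA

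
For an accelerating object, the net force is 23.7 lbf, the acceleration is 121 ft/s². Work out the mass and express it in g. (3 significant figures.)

2860 g

From Newton's second law: m = F/a.
F = 23.7 lbf = 105.4 N; a = 121 ft/s² = 36.88 m/s².
m = 2.858 kg
2.858 kg × (1 g / 0.001000 kg) = 2858 g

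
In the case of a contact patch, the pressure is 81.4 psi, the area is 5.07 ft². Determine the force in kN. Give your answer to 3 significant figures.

264 kN

Rearranging: F = P·A.
P = 81.4 psi = 5.612×10^5 Pa; A = 5.07 ft² = 0.4710 m².
F = 2.644×10^5 N  (the unit combination reduces to kg·m/s² = N)
2.644×10^5 N × (1 kN / 1000 N) = 264.4 kN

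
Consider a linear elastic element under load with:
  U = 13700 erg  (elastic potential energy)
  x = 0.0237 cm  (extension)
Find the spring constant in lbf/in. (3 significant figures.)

Rearranging U = ½k·x² for k: k = 2U/x².
U = 13700 erg = 0.001370 J; x = 0.0237 cm = 2.370×10^-4 m.
k = 48781 N/m
48781 N/m × (1 lbf/in / 175.1 N/m) = 278.5 lbf/in

279 lbf/in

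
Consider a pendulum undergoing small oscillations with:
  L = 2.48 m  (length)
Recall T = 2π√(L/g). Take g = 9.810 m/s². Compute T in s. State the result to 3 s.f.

Directly: T = 2π√(L/g).
L = 2.48 m; g = 9.810 m/s².
T = 3.159 s

3.16 s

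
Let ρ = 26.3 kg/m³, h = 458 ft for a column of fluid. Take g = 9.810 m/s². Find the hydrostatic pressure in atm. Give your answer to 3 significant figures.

0.355 atm

Directly: P = ρgh.
ρ = 26.3 kg/m³; h = 458 ft = 139.6 m; g = 9.810 m/s².
P = 36017 Pa
36017 Pa × (1 atm / 1.013×10^5 Pa) = 0.3555 atm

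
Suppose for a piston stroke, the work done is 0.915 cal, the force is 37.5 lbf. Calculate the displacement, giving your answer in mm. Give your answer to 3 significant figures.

23.0 mm

Rearranging: d = W/F.
W = 0.915 cal = 3.828 J; F = 37.5 lbf = 166.8 N.
d = 0.02295 m
0.02295 m × (1 mm / 0.001000 m) = 22.95 mm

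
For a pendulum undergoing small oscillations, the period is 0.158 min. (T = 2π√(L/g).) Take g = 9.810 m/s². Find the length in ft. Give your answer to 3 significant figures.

Rearranging T = 2π√(L/g) for L: L = g·(T/2π)².
T = 0.158 min = 9.480 s; g = 9.810 m/s².
L = 22.33 m
22.33 m × (1 ft / 0.3048 m) = 73.27 ft

73.3 ft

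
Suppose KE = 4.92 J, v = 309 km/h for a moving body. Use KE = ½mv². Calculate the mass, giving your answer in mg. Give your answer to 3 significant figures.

1340 mg

Rearranging KE = ½mv² for m: m = 2·KE/v².
KE = 4.92 J; v = 309 km/h = 85.83 m/s.
m = 0.001336 kg
0.001336 kg × (1 mg / 1.000×10^-6 kg) = 1336 mg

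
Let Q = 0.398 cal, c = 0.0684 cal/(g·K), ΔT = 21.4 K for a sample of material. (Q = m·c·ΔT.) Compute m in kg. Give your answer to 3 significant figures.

Rearranging Q = m·c·ΔT for m: m = Q/(c·ΔT).
Q = 0.398 cal = 1.665 J; c = 0.0684 cal/(g·K) = 286.2 J/(kg·K); ΔT = 21.4 K.
m = 2.719×10^-4 kg

2.72×10^-4 kg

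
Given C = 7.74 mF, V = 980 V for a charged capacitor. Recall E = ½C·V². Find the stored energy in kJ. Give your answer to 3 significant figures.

3.72 kJ

Directly: E = ½CV².
C = 7.74 mF = 0.007740 F; V = 980 V.
E = 3717 J
3717 J × (1 kJ / 1000 J) = 3.717 kJ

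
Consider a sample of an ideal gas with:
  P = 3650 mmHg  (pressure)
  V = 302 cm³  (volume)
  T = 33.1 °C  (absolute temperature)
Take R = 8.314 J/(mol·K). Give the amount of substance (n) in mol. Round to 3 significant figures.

0.0577 mol

Rearranging PV = nRT for n: n = PV/(RT).
P = 3650 mmHg = 4.866×10^5 Pa; V = 302 cm³ = 3.020×10^-4 m³; T = 33.1 °C = 306.2 K; R = 8.314 J/(mol·K).
n = 0.05772 mol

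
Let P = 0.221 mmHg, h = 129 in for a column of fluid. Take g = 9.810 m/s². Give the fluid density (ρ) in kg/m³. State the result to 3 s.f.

0.917 kg/m³

Rearranging: ρ = P/(g·h).
P = 0.221 mmHg = 29.46 Pa; h = 129 in = 3.277 m; g = 9.810 m/s².
ρ = 0.9166 kg/m³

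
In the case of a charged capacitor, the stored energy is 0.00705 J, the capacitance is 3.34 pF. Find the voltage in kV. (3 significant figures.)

65.0 kV

Solving E = ½C·V² for V: V = √(2E/C).
E = 0.00705 J; C = 3.34 pF = 3.340×10^-12 F.
V = 64974 V
64974 V × (1 kV / 1000 V) = 64.97 kV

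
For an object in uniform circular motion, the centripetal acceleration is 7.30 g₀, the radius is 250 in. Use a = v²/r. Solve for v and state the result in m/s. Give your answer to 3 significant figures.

Rearranging a = v²/r for v: v = √(a·r).
a = 7.30 g₀ = 71.59 m/s²; r = 250 in = 6.350 m.
v = 21.32 m/s

21.3 m/s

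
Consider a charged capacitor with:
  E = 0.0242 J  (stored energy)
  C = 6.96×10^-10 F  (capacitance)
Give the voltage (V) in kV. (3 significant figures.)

Solving E = ½C·V² for V: V = √(2E/C).
E = 0.0242 J; C = 6.96×10^-10 F.
V = 8339 V
8339 V × (1 kV / 1000 V) = 8.339 kV

8.34 kV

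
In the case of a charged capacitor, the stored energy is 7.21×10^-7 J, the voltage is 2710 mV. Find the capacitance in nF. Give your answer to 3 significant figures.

196 nF

Solving E = ½C·V² for C: C = 2E/V².
E = 7.21×10^-7 J; V = 2710 mV = 2.710 V.
C = 1.963×10^-7 F
1.963×10^-7 F × (1 nF / 1.000×10^-9 F) = 196.3 nF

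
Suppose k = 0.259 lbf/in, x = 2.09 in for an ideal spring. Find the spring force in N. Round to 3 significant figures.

From Hooke's law: F = kx.
k = 0.259 lbf/in = 45.36 N/m; x = 2.09 in = 0.05309 m.
F = 2.408 N  (the unit combination reduces to kg·m/s² = N)

2.41 N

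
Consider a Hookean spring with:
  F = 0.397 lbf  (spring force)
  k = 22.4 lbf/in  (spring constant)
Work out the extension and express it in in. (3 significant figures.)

0.0177 in

Solving F = k·x for x: x = F/k.
F = 0.397 lbf = 1.766 N; k = 22.4 lbf/in = 3923 N/m.
x = 4.502×10^-4 m
4.502×10^-4 m × (1 in / 0.02540 m) = 0.01772 in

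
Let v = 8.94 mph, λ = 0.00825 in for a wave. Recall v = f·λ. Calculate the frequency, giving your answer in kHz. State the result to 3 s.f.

19.1 kHz

Solving v = f·λ for f: f = v/λ.
v = 8.94 mph = 3.997 m/s; λ = 0.00825 in = 2.095×10^-4 m.
f = 19072 Hz
19072 Hz × (1 kHz / 1000 Hz) = 19.07 kHz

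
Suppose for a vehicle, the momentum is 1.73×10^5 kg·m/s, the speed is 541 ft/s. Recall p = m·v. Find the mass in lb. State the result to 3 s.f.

Solving p = m·v for m: m = p/v.
p = 1.73×10^5 kg·m/s; v = 541 ft/s = 164.9 m/s.
m = 1049 kg
1049 kg × (1 lb / 0.4536 kg) = 2313 lb

2310 lb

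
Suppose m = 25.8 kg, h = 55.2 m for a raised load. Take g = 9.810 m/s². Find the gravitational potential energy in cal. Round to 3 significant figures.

3340 cal

PE is given directly by: PE = mgh.
m = 25.8 kg; h = 55.2 m; g = 9.810 m/s².
PE = 13971 J
13971 J × (1 cal / 4.184 J) = 3339 cal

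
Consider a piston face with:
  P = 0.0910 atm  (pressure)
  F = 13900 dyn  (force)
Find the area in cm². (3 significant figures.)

Rearranging P = F/A for A: A = F/P.
P = 0.0910 atm = 9221 Pa; F = 13900 dyn = 0.1390 N.
A = 1.507×10^-5 m²
1.507×10^-5 m² × (1 cm² / 1.000×10^-4 m²) = 0.1507 cm²

0.151 cm²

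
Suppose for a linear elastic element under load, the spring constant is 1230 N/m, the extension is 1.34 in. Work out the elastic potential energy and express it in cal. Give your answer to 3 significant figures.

0.170 cal

U is given directly by: U = ½kx².
k = 1230 N/m; x = 1.34 in = 0.03404 m.
U = 0.7124 J  (the unit combination reduces to kg·m²/s² = J)
0.7124 J × (1 cal / 4.184 J) = 0.1703 cal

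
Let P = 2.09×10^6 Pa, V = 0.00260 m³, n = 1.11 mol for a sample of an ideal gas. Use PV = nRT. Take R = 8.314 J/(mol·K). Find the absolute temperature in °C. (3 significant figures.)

316 °C

Rearranging PV = nRT for T: T = PV/(nR).
P = 2.09×10^6 Pa; V = 0.00260 m³; n = 1.11 mol; R = 8.314 J/(mol·K).
T = 588.8 K
588.8 K − 273.15 = 315.7 °C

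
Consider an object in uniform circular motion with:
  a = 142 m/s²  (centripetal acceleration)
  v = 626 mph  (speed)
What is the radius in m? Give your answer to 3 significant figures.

Rearranging a = v²/r for r: r = v²/a.
a = 142 m/s²; v = 626 mph = 279.8 m/s.
r = 551.5 m

552 m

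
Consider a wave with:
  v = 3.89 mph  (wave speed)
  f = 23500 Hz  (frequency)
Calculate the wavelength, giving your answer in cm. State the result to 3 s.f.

Rearranging v = f·λ for λ: λ = v/f.
v = 3.89 mph = 1.739 m/s; f = 23500 Hz.
λ = 7.400×10^-5 m
7.400×10^-5 m × (1 cm / 0.01000 m) = 0.007400 cm

0.00740 cm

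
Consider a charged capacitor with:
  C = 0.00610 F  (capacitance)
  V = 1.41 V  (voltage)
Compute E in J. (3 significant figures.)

E is given directly by: E = ½CV².
C = 0.00610 F; V = 1.41 V.
E = 0.006064 J

0.00606 J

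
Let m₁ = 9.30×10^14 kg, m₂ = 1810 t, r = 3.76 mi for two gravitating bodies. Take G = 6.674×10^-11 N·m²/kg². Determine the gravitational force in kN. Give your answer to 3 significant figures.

3.07 kN

From Newton's law of gravitation: F = Gm₁m₂/r².
m₁ = 9.30×10^14 kg; m₂ = 1810 t = 1.810×10^6 kg; r = 3.76 mi = 6051 m; G = 6.674×10^-11 N·m²/kg².
F = 3068 N
3068 N × (1 kN / 1000 N) = 3.068 kN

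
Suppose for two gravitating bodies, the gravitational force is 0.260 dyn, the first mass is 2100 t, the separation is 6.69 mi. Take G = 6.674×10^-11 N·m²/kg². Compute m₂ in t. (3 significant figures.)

2150 t

From Newton's law of gravitation: m₂ = F·r²/(G·m₁).
F = 0.260 dyn = 2.600×10^-6 N; m₁ = 2100 t = 2.100×10^6 kg; r = 6.69 mi = 10767 m; G = 6.674×10^-11 N·m²/kg².
m₂ = 2.150×10^6 kg
2.150×10^6 kg × (1 t / 1000 kg) = 2150 t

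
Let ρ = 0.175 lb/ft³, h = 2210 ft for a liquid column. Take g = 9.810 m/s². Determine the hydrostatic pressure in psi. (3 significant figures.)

2.69 psi

Directly: P = ρgh.
ρ = 0.175 lb/ft³ = 2.803 kg/m³; h = 2210 ft = 673.6 m; g = 9.810 m/s².
P = 18524 Pa  (the unit combination reduces to kg/(m·s²) = Pa)
18524 Pa × (1 psi / 6895 Pa) = 2.687 psi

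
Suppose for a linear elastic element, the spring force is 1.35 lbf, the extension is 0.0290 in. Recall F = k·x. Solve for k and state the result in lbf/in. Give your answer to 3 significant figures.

Solving F = k·x for k: k = F/x.
F = 1.35 lbf = 6.005 N; x = 0.0290 in = 7.366×10^-4 m.
k = 8152 N/m
8152 N/m × (1 lbf/in / 175.1 N/m) = 46.55 lbf/in

46.6 lbf/in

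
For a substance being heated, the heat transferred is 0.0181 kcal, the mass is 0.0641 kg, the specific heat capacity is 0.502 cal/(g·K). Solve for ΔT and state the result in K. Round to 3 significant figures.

Rearranging: ΔT = Q/(m·c).
Q = 0.0181 kcal = 75.73 J; m = 0.0641 kg; c = 0.502 cal/(g·K) = 2100 J/(kg·K).
ΔT = 0.5625 K

0.562 K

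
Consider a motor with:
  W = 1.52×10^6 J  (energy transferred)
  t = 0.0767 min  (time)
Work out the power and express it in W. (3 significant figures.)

P is given directly by: P = W/t.
W = 1.52×10^6 J; t = 0.0767 min = 4.602 s.
P = 3.303×10^5 W  (the unit combination reduces to kg·m²/s³ = W)

3.30×10^5 W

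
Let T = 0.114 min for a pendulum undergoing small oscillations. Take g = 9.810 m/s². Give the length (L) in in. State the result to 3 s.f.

458 in

Solving T = 2π√(L/g) for L: L = g·(T/2π)².
T = 0.114 min = 6.840 s; g = 9.810 m/s².
L = 11.63 m
11.63 m × (1 in / 0.02540 m) = 457.7 in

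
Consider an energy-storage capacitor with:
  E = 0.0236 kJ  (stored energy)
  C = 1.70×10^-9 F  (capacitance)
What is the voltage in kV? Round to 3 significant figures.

Rearranging E = ½C·V² for V: V = √(2E/C).
E = 0.0236 kJ = 23.60 J; C = 1.70×10^-9 F.
V = 1.666×10^5 V  (the unit combination reduces to kg·m²/(A·s³) = V)
1.666×10^5 V × (1 kV / 1000 V) = 166.6 kV

167 kV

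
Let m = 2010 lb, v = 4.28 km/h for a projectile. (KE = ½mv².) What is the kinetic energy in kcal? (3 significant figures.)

0.154 kcal

KE is given directly by: KE = ½mv².
m = 2010 lb = 911.7 kg; v = 4.28 km/h = 1.189 m/s.
KE = 644.3 J  (the unit combination reduces to kg·m²/s² = J)
644.3 J × (1 kcal / 4184 J) = 0.1540 kcal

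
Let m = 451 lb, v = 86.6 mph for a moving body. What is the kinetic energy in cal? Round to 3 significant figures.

Directly: KE = ½mv².
m = 451 lb = 204.6 kg; v = 86.6 mph = 38.71 m/s.
KE = 1.533×10^5 J
1.533×10^5 J × (1 cal / 4.184 J) = 36639 cal

36600 cal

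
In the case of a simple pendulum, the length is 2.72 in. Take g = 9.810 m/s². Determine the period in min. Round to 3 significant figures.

Directly: T = 2π√(L/g).
L = 2.72 in = 0.06909 m; g = 9.810 m/s².
T = 0.5273 s
0.5273 s × (1 min / 60.00 s) = 0.008788 min

0.00879 min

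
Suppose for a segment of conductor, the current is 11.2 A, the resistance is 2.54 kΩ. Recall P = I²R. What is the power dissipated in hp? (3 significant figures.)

Directly: P = I²R.
I = 11.2 A; R = 2.54 kΩ = 2540 Ω.
P = 3.186×10^5 W
3.186×10^5 W × (1 hp / 745.7 W) = 427.3 hp

427 hp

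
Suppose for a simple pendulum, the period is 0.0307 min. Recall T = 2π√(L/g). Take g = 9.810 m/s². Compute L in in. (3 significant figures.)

33.2 in

Solving T = 2π√(L/g) for L: L = g·(T/2π)².
T = 0.0307 min = 1.842 s; g = 9.810 m/s².
L = 0.8431 m
0.8431 m × (1 in / 0.02540 m) = 33.19 in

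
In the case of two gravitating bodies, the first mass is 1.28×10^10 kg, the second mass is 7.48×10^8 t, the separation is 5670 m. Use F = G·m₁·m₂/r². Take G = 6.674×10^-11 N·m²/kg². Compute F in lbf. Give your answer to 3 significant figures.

From Newton's law of gravitation: F = Gm₁m₂/r².
m₁ = 1.28×10^10 kg; m₂ = 7.48×10^8 t = 7.480×10^11 kg; r = 5670 m; G = 6.674×10^-11 N·m²/kg².
F = 19876 N  (the unit combination reduces to kg·m/s² = N)
19876 N × (1 lbf / 4.448 N) = 4468 lbf

4470 lbf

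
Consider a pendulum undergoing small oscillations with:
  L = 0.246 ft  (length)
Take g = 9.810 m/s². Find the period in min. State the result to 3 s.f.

0.00916 min

Directly: T = 2π√(L/g).
L = 0.246 ft = 0.07498 m; g = 9.810 m/s².
T = 0.5493 s
0.5493 s × (1 min / 60.00 s) = 0.009155 min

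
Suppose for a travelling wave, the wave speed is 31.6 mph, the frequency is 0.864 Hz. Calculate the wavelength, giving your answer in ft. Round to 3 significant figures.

Rearranging: λ = v/f.
v = 31.6 mph = 14.13 m/s; f = 0.864 Hz.
λ = 16.35 m
16.35 m × (1 ft / 0.3048 m) = 53.64 ft

53.6 ft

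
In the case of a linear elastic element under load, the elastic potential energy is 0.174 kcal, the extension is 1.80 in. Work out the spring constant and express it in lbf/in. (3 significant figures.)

3980 lbf/in

Rearranging: k = 2U/x².
U = 0.174 kcal = 728.0 J; x = 1.80 in = 0.04572 m.
k = 6.966×10^5 N/m
6.966×10^5 N/m × (1 lbf/in / 175.1 N/m) = 3977 lbf/in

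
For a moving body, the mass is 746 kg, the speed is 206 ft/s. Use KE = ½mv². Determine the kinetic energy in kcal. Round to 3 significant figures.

Directly: KE = ½mv².
m = 746 kg; v = 206 ft/s = 62.79 m/s.
KE = 1.471×10^6 J
1.471×10^6 J × (1 kcal / 4184 J) = 351.5 kcal

351 kcal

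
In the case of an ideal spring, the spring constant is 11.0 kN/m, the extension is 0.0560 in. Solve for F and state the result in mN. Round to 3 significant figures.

Directly: F = kx.
k = 11.0 kN/m = 11000 N/m; x = 0.0560 in = 0.001422 m.
F = 15.65 N
15.65 N × (1 mN / 0.001000 N) = 15646 mN

15600 mN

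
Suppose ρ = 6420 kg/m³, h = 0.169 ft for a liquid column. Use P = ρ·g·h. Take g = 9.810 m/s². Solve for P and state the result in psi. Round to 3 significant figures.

P is given directly by: P = ρgh.
ρ = 6420 kg/m³; h = 0.169 ft = 0.05151 m; g = 9.810 m/s².
P = 3244 Pa
3244 Pa × (1 psi / 6895 Pa) = 0.4705 psi

0.471 psi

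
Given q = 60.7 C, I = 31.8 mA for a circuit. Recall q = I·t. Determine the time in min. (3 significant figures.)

Rearranging q = I·t for t: t = q/I.
q = 60.7 C; I = 31.8 mA = 0.03180 A.
t = 1909 s
1909 s × (1 min / 60.00 s) = 31.81 min

31.8 min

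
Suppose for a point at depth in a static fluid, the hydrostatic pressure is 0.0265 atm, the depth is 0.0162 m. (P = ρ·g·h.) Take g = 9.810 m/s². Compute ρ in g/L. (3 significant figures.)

Rearranging P = ρ·g·h for ρ: ρ = P/(g·h).
P = 0.0265 atm = 2685 Pa; h = 0.0162 m; g = 9.810 m/s².
ρ = 16896 kg/m³
Since 1 g/L = 1 kg/m³, 16896 g/L.

16900 g/L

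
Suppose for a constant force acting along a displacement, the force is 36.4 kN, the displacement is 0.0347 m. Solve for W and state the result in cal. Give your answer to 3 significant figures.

302 cal

Directly: W = F·d.
F = 36.4 kN = 36400 N; d = 0.0347 m.
W = 1263 J
1263 J × (1 cal / 4.184 J) = 301.9 cal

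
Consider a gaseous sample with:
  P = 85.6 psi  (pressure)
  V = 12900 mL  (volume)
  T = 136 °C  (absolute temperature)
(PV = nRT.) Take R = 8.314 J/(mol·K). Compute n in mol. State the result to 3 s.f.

Solving PV = nRT for n: n = PV/(RT).
P = 85.6 psi = 5.902×10^5 Pa; V = 12900 mL = 0.01290 m³; T = 136 °C = 409.1 K; R = 8.314 J/(mol·K).
n = 2.238 mol

2.24 mol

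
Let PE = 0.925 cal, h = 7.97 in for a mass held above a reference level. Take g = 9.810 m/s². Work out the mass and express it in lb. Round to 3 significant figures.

4.30 lb

Solving PE = m·g·h for m: m = PE/(g·h).
PE = 0.925 cal = 3.870 J; h = 7.97 in = 0.2024 m; g = 9.810 m/s².
m = 1.949 kg
1.949 kg × (1 lb / 0.4536 kg) = 4.296 lb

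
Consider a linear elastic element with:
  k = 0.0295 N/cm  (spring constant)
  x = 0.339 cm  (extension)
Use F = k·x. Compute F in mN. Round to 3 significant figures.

F is given directly by: F = kx.
k = 0.0295 N/cm = 2.950 N/m; x = 0.339 cm = 0.003390 m.
F = 0.01000 N
0.01000 N × (1 mN / 0.001000 N) = 10.00 mN

10.0 mN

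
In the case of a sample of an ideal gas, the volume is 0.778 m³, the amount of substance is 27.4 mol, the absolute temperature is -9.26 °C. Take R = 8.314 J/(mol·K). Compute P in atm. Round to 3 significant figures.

From the ideal-gas law: P = nRT/V.
V = 0.778 m³; n = 27.4 mol; T = -9.26 °C = 263.9 K; R = 8.314 J/(mol·K).
P = 77269 Pa
77269 Pa × (1 atm / 1.013×10^5 Pa) = 0.7626 atm

0.763 atm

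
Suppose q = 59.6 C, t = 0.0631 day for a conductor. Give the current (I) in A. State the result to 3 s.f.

0.0109 A

Rearranging: I = q/t.
q = 59.6 C; t = 0.0631 day = 5452 s.
I = 0.01093 A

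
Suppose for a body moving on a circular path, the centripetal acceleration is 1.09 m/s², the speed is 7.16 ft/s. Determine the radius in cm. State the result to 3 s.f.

Rearranging: r = v²/a.
a = 1.09 m/s²; v = 7.16 ft/s = 2.182 m/s.
r = 4.369 m
4.369 m × (1 cm / 0.01000 m) = 436.9 cm

437 cm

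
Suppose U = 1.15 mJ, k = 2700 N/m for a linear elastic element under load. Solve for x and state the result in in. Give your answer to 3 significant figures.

Rearranging U = ½k·x² for x: x = √(2U/k).
U = 1.15 mJ = 0.001150 J; k = 2700 N/m.
x = 9.230×10^-4 m
9.230×10^-4 m × (1 in / 0.02540 m) = 0.03634 in

0.0363 in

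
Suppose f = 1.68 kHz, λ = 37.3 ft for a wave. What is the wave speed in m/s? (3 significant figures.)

19100 m/s

Directly: v = fλ.
f = 1.68 kHz = 1680 Hz; λ = 37.3 ft = 11.37 m.
v = 19100 m/s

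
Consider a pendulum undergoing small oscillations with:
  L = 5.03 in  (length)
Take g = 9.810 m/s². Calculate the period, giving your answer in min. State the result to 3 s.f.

0.0120 min

T is given directly by: T = 2π√(L/g).
L = 5.03 in = 0.1278 m; g = 9.810 m/s².
T = 0.7170 s
0.7170 s × (1 min / 60.00 s) = 0.01195 min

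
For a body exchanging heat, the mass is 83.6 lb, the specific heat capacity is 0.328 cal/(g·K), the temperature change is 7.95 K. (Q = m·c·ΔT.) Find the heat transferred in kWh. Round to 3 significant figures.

Q is given directly by: Q = mcΔT.
m = 83.6 lb = 37.92 kg; c = 0.328 cal/(g·K) = 1372 J/(kg·K); ΔT = 7.95 K.
Q = 4.137×10^5 J
4.137×10^5 J × (1 kWh / 3.600×10^6 J) = 0.1149 kWh

0.115 kWh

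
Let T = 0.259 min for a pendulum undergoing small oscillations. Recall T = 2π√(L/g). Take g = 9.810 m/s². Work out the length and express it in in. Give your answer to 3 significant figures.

Rearranging T = 2π√(L/g) for L: L = g·(T/2π)².
T = 0.259 min = 15.54 s; g = 9.810 m/s².
L = 60.01 m
60.01 m × (1 in / 0.02540 m) = 2363 in

2360 in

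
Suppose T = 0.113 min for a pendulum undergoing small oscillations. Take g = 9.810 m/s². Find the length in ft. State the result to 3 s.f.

37.5 ft

Rearranging T = 2π√(L/g) for L: L = g·(T/2π)².
T = 0.113 min = 6.780 s; g = 9.810 m/s².
L = 11.42 m
11.42 m × (1 ft / 0.3048 m) = 37.48 ft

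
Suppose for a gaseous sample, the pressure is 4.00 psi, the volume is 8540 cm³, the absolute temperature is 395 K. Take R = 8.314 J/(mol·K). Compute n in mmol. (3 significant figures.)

Rearranging PV = nRT for n: n = PV/(RT).
P = 4.00 psi = 27579 Pa; V = 8540 cm³ = 0.008540 m³; T = 395 K; R = 8.314 J/(mol·K).
n = 0.07172 mol
0.07172 mol × (1 mmol / 0.001000 mol) = 71.72 mmol

71.7 mmol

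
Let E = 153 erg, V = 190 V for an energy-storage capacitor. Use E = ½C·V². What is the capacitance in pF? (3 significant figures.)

848 pF

Rearranging: C = 2E/V².
E = 153 erg = 1.530×10^-5 J; V = 190 V.
C = 8.476×10^-10 F
8.476×10^-10 F × (1 pF / 1.000×10^-12 F) = 847.6 pF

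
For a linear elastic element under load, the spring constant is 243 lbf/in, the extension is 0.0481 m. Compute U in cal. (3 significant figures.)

11.8 cal

Directly: U = ½kx².
k = 243 lbf/in = 42556 N/m; x = 0.0481 m.
U = 49.23 J
49.23 J × (1 cal / 4.184 J) = 11.77 cal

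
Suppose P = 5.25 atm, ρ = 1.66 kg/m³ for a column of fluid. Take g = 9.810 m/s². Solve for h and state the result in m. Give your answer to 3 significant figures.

Solving P = ρ·g·h for h: h = P/(ρ·g).
P = 5.25 atm = 5.320×10^5 Pa; ρ = 1.66 kg/m³; g = 9.810 m/s².
h = 32666 m

32700 m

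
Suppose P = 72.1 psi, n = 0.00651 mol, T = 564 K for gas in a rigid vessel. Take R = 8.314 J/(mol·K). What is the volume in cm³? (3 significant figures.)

61.4 cm³

Solving PV = nRT for V: V = nRT/P.
P = 72.1 psi = 4.971×10^5 Pa; n = 0.00651 mol; T = 564 K; R = 8.314 J/(mol·K).
V = 6.141×10^-5 m³
6.141×10^-5 m³ × (1 cm³ / 1.000×10^-6 m³) = 61.41 cm³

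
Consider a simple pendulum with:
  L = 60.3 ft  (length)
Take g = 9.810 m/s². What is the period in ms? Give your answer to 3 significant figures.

8600 ms

T is given directly by: T = 2π√(L/g).
L = 60.3 ft = 18.38 m; g = 9.810 m/s².
T = 8.600 s
8.600 s × (1 ms / 0.001000 s) = 8600 ms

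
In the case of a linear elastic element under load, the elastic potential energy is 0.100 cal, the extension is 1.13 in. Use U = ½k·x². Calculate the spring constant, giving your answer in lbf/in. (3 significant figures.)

Rearranging U = ½k·x² for k: k = 2U/x².
U = 0.100 cal = 0.4184 J; x = 1.13 in = 0.02870 m.
k = 1016 N/m
1016 N/m × (1 lbf/in / 175.1 N/m) = 5.800 lbf/in

5.80 lbf/in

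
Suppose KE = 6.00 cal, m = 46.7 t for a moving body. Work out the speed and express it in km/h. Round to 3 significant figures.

Solving KE = ½mv² for v: v = √(2·KE/m).
KE = 6.00 cal = 25.10 J; m = 46.7 t = 46700 kg.
v = 0.03279 m/s
0.03279 m/s × (1 km/h / 0.2778 m/s) = 0.1180 km/h

0.118 km/h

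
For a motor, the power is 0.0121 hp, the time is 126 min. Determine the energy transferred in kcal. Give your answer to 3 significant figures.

16.3 kcal

Rearranging P = W/t for W: W = P·t.
P = 0.0121 hp = 9.023 W; t = 126 min = 7560 s.
W = 68214 J
68214 J × (1 kcal / 4184 J) = 16.30 kcal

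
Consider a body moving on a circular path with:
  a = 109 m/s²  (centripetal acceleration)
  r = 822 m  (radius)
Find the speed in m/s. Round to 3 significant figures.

Rearranging a = v²/r for v: v = √(a·r).
a = 109 m/s²; r = 822 m.
v = 299.3 m/s

299 m/s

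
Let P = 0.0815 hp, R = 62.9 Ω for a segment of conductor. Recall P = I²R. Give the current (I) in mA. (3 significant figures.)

983 mA

Rearranging P = I²R for I: I = √(P/R).
P = 0.0815 hp = 60.77 W; R = 62.9 Ω.
I = 0.9830 A
0.9830 A × (1 mA / 0.001000 A) = 983.0 mA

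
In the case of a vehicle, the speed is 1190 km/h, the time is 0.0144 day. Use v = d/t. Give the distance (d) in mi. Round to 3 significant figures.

Solving v = d/t for d: d = v·t.
v = 1190 km/h = 330.6 m/s; t = 0.0144 day = 1244 s.
d = 4.113×10^5 m
4.113×10^5 m × (1 mi / 1609 m) = 255.5 mi

256 mi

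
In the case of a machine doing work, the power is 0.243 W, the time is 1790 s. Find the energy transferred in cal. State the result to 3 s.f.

Solving P = W/t for W: W = P·t.
P = 0.243 W; t = 1790 s.
W = 435.0 J
435.0 J × (1 cal / 4.184 J) = 104.0 cal

104 cal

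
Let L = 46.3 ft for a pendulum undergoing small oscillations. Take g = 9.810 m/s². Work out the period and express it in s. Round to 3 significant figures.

Directly: T = 2π√(L/g).
L = 46.3 ft = 14.11 m; g = 9.810 m/s².
T = 7.536 s

7.54 s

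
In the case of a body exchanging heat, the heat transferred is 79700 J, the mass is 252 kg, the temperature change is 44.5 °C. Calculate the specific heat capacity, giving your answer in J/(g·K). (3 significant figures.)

Rearranging Q = m·c·ΔT for c: c = Q/(m·ΔT).
Q = 79700 J; m = 252 kg; ΔT = 44.5 °C = 44.50 K.
c = 7.107 J/(kg·K)
7.107 J/(kg·K) × (1 J/(g·K) / 1000 J/(kg·K)) = 0.007107 J/(g·K)

0.00711 J/(g·K)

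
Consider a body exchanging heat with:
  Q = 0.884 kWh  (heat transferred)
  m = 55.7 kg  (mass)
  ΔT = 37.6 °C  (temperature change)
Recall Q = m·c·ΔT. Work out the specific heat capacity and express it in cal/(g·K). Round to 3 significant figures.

Rearranging: c = Q/(m·ΔT).
Q = 0.884 kWh = 3.182×10^6 J; m = 55.7 kg; ΔT = 37.6 °C = 37.60 K.
c = 1520 J/(kg·K)
1520 J/(kg·K) × (1 cal/(g·K) / 4184 J/(kg·K)) = 0.3632 cal/(g·K)

0.363 cal/(g·K)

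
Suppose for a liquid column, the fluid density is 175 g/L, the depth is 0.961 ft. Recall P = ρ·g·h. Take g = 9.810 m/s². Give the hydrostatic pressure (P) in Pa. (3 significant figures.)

503 Pa

P is given directly by: P = ρgh.
ρ = 175 g/L = 175.0 kg/m³; h = 0.961 ft = 0.2929 m; g = 9.810 m/s².
P = 502.9 Pa  (the unit combination reduces to kg/(m·s²) = Pa)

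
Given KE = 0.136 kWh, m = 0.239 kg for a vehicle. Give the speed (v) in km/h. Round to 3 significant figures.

7290 km/h

Solving KE = ½mv² for v: v = √(2·KE/m).
KE = 0.136 kWh = 4.896×10^5 J; m = 0.239 kg.
v = 2024 m/s
2024 m/s × (1 km/h / 0.2778 m/s) = 7287 km/h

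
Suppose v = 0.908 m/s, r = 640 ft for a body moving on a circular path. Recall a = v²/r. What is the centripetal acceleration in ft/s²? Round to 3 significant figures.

0.0139 ft/s²

Directly: a = v²/r.
v = 0.908 m/s; r = 640 ft = 195.1 m.
a = 0.004226 m/s²
0.004226 m/s² × (1 ft/s² / 0.3048 m/s²) = 0.01387 ft/s²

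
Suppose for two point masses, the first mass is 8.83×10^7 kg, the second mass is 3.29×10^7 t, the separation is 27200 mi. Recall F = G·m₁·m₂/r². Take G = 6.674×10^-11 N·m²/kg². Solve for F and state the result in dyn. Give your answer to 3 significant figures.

0.0101 dyn

Directly: F = Gm₁m₂/r².
m₁ = 8.83×10^7 kg; m₂ = 3.29×10^7 t = 3.290×10^10 kg; r = 27200 mi = 4.377×10^7 m; G = 6.674×10^-11 N·m²/kg².
F = 1.012×10^-7 N
1.012×10^-7 N × (1 dyn / 1.000×10^-5 N) = 0.01012 dyn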